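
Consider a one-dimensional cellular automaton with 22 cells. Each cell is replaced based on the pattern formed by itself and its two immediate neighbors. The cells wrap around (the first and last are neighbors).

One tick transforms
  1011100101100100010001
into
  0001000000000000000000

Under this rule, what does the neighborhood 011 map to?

0

At position 2 the neighborhood is 011; the next row has 0 there.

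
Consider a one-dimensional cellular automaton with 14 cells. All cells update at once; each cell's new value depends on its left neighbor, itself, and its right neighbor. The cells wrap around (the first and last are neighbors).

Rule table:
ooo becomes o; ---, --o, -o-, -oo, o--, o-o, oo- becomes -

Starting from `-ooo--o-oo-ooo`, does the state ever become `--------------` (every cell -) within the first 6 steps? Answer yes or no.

--o---------o-
--------------
all cells are - at step 2

yes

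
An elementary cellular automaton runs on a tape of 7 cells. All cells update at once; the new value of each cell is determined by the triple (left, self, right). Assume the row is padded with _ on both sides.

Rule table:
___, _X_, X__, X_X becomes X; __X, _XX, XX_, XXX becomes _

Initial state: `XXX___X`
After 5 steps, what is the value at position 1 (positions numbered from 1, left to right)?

step 1: ___XX_X
step 2: XX___XX
step 3: __XX___
step 4: X___XXX
step 5: XXX____
position 1 holds X

X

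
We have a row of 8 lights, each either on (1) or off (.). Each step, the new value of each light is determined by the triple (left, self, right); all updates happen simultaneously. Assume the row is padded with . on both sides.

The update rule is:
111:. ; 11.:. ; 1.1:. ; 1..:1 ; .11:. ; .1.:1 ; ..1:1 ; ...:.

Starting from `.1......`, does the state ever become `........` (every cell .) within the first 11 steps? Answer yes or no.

step 1: 111.....
step 2: ...1....
step 3: ..111...
step 4: .1...1..
step 5: 111.111.
step 6: .......1
step 7: ......11
step 8: .....1..
step 9: ....111.
step 10: ...1...1
step 11: ..111.11
step 11 is ..111.11, still not uniform .

no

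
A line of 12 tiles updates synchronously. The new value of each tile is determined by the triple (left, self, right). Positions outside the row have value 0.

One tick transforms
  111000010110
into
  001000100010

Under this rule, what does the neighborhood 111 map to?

0

At position 1 the neighborhood is 111; the next row has 0 there.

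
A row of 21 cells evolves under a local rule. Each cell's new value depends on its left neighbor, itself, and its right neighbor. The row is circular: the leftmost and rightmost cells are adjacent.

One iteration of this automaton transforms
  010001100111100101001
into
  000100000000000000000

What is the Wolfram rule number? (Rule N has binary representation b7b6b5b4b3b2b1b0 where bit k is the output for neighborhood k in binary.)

position 10: 111 → 0  (bit 7 = 0)
position 6: 110 → 0  (bit 6 = 0)
position 0: 101 → 0  (bit 5 = 0)
position 2: 100 → 0  (bit 4 = 0)
position 5: 011 → 0  (bit 3 = 0)
position 1: 010 → 0  (bit 2 = 0)
position 4: 001 → 0  (bit 1 = 0)
position 3: 000 → 1  (bit 0 = 1)
bits b7..b0 = 00000001 = 1

1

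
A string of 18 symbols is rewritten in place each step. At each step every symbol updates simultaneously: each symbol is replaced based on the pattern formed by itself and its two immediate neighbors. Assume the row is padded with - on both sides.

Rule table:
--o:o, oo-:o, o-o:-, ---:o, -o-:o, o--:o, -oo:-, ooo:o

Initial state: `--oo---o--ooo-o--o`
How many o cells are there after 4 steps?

13

step 1: oo-ooooooo-oo-oooo
step 2: -o--oooooo--o--ooo
step 3: oooo-oooooooooo-oo
step 4: -ooo--ooooooooo--o
count of o: 13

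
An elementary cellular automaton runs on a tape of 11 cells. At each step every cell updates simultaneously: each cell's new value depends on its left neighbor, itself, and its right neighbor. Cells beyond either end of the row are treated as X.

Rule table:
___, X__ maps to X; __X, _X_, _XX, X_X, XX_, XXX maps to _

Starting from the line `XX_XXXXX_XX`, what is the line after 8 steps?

step 1: ___________
step 2: XXXXXXXXXX_
step 3: ___________  (repeats step 1; period 2)
step 8: XXXXXXXXXX_

XXXXXXXXXX_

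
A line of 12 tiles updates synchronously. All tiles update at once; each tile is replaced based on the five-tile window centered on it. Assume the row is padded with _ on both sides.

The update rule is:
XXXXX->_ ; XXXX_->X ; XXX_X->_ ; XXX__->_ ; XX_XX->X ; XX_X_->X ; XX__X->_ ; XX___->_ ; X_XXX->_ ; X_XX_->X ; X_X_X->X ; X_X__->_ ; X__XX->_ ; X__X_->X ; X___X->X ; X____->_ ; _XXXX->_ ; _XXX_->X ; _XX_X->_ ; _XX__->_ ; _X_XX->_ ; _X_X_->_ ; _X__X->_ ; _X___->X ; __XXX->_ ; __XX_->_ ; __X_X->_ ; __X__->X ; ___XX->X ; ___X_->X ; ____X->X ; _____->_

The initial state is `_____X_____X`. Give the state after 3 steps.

X___XXX_XXXX

___XXXX__XXX
_XX__X____X_
X___XXX_XXXX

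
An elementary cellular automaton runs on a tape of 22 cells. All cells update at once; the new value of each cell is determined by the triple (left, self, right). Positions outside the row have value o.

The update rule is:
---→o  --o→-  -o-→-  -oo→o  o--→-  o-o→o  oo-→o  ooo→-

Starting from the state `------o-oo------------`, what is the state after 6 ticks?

o-----o-ooo--oooooo---

tick 1: -oooo--ooo-oooooooooo-
tick 2: oo--o--o-ooo--------oo
tick 3: -o------oo-o-oooooo-o-
tick 4: o--oooo-ooo-oo----oo-o
tick 5: o--o--ooo-oooo-oo-oooo
tick 6: o-----o-ooo--oooooo---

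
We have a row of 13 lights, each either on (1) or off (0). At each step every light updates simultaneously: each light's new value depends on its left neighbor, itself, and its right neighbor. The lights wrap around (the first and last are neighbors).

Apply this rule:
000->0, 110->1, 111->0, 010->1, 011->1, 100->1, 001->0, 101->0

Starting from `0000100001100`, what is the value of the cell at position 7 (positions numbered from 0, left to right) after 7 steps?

0000110001110
0000111001011
1000101101011
1100101101010
1110101101010
1010101101010
1010101101010
position 7 holds 1

1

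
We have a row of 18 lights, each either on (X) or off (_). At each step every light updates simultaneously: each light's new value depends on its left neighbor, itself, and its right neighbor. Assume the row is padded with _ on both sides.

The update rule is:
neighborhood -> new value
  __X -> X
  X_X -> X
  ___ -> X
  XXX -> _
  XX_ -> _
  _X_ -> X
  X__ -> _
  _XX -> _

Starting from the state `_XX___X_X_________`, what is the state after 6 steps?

X___XXXXX_XXXXXXXX
X_XX_____X________
XX___XXXXX_XXXXXXX
___XX_____X_______
XXX___XXXXX_XXXXXX
____XX_____X______

____XX_____X______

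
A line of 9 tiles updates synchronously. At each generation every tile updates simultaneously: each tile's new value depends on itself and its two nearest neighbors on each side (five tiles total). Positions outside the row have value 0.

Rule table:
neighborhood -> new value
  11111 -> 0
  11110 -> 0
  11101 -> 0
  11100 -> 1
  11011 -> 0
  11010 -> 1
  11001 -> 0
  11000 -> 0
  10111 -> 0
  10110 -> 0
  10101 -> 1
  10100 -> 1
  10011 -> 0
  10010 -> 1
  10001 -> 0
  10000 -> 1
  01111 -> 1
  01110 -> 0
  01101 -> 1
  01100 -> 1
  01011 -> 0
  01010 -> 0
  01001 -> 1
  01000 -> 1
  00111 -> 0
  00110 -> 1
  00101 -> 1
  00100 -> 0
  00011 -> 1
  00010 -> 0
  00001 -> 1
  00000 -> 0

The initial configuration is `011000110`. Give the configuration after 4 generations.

111001110
001000010
100111001
010001010

010001010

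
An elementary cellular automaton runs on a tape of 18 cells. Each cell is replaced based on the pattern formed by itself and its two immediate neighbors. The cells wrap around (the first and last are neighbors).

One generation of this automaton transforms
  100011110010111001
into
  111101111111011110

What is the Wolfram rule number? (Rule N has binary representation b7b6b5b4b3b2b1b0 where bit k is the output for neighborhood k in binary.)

position 5: 111 → 1  (bit 7 = 1)
position 0: 110 → 1  (bit 6 = 1)
position 11: 101 → 1  (bit 5 = 1)
position 1: 100 → 1  (bit 4 = 1)
position 4: 011 → 0  (bit 3 = 0)
position 10: 010 → 1  (bit 2 = 1)
position 3: 001 → 1  (bit 1 = 1)
position 2: 000 → 1  (bit 0 = 1)
bits b7..b0 = 11110111 = 247

247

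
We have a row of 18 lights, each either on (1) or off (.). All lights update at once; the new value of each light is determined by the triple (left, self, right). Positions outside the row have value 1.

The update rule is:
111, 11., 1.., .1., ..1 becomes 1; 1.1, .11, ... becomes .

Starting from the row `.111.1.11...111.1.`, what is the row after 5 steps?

11..11.1.111.11.1.

..11.1..11.1.11.1.
11.1.111.1.1..1.1.
11.1..11.1.1111.1.
11.111.1.1..111.1.
11..11.1.111.11.1.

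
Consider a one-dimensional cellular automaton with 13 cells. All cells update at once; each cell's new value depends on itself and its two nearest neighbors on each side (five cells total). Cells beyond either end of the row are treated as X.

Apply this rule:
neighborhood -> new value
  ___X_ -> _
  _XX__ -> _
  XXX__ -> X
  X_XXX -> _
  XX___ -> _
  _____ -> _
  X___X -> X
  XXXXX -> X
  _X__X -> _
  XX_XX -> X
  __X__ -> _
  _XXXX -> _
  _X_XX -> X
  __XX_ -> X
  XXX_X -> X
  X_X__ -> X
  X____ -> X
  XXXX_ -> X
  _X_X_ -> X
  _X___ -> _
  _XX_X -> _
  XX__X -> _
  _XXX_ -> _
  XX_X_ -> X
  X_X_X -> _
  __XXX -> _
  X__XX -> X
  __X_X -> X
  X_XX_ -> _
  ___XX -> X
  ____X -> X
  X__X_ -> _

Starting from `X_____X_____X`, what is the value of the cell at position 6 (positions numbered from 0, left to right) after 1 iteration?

_

X_X_X___X_XX_
position 6 holds _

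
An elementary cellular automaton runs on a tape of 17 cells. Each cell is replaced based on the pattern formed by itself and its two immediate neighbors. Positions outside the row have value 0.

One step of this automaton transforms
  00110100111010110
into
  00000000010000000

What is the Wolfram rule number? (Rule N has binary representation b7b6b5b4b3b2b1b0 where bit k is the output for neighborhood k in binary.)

128

position 9: 111 → 1  (bit 7 = 1)
position 3: 110 → 0  (bit 6 = 0)
position 4: 101 → 0  (bit 5 = 0)
position 6: 100 → 0  (bit 4 = 0)
position 2: 011 → 0  (bit 3 = 0)
position 5: 010 → 0  (bit 2 = 0)
position 1: 001 → 0  (bit 1 = 0)
position 0: 000 → 0  (bit 0 = 0)
bits b7..b0 = 10000000 = 128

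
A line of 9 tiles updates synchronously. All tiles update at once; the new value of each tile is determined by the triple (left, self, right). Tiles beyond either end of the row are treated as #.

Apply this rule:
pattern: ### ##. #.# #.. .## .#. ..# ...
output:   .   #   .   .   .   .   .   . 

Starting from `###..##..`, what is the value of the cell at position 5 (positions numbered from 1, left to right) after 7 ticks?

..#...#..
.........
.........  (fixed point — unchanged through tick 7)
position 5 holds .

.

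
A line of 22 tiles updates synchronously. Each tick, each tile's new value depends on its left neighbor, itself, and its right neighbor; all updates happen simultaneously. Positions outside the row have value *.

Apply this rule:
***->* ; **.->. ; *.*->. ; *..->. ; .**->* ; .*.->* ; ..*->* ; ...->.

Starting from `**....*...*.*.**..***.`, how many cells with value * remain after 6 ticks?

tick 1: *....**..**.*.*..***..
tick 2: ....**..**..*.*.***..*
tick 3: ...**..**..**.*.**..**
tick 4: ..**..**..**..*.*..***
tick 5: .**..**..**..**.*.****
tick 6: .*..**..**..**..*.****
count of *: 12

12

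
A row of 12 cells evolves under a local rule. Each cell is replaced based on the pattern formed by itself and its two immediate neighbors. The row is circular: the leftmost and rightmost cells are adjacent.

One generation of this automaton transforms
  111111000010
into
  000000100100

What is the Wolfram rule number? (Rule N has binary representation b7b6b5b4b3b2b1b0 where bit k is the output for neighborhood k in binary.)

position 1: 111 → 0  (bit 7 = 0)
position 5: 110 → 0  (bit 6 = 0)
position 11: 101 → 0  (bit 5 = 0)
position 6: 100 → 1  (bit 4 = 1)
position 0: 011 → 0  (bit 3 = 0)
position 10: 010 → 0  (bit 2 = 0)
position 9: 001 → 1  (bit 1 = 1)
position 7: 000 → 0  (bit 0 = 0)
bits b7..b0 = 00010010 = 18

18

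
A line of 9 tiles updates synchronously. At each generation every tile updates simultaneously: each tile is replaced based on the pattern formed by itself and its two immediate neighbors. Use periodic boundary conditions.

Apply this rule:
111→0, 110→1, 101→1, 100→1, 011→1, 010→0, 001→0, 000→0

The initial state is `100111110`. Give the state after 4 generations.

010100011
101010011
110101010
111010101

111010101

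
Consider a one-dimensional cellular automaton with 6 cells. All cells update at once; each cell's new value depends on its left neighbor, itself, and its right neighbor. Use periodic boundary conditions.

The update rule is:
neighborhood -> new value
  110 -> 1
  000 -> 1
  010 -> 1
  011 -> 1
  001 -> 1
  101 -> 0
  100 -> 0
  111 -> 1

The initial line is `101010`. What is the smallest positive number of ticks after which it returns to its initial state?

1

tick 1: 101010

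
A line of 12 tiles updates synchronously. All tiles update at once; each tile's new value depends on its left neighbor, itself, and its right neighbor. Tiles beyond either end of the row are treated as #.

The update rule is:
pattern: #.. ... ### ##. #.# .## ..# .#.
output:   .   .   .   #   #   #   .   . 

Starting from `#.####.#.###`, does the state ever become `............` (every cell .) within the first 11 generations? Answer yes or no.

yes

###..##.##..
..#..#####..
.....#...#..
............
all cells are . at generation 4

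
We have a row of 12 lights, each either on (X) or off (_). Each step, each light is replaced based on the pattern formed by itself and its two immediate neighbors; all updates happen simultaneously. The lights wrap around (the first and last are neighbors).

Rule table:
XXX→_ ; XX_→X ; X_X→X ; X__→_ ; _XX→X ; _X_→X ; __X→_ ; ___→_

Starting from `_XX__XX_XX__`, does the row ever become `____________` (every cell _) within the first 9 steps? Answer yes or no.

no

step 1: _XX__XXXXX__
step 2: _XX__X___X__
step 3: _XX__X___X__  (fixed point — unchanged through step 9)
step 9 is _XX__X___X__, still not uniform _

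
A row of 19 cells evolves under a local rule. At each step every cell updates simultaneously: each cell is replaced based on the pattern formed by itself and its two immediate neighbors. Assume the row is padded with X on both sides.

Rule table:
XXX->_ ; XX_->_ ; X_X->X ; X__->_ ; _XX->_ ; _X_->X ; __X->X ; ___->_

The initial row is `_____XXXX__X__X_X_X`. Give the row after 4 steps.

_XX____X__X_____XXX

____X_____XX_XXXXX_
___XX____X__X_____X
__X_____XX_XX____X_
_XX____X__X_____XXX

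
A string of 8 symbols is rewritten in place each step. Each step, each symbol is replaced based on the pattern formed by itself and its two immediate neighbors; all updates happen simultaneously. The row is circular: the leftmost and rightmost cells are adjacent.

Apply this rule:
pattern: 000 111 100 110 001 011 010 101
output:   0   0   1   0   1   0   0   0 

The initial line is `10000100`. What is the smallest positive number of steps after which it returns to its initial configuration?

01001011
00110000
01001000
10110100
00000011
10000100

6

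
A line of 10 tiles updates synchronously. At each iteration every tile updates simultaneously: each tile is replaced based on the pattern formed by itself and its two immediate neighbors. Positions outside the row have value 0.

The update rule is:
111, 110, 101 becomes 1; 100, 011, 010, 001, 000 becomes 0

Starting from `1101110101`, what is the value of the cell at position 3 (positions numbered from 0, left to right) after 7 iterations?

iteration 1: 0110111010
iteration 2: 0011011100
iteration 3: 0001101100
iteration 4: 0000110100
iteration 5: 0000011000
iteration 6: 0000001000
iteration 7: 0000000000
position 3 holds 0

0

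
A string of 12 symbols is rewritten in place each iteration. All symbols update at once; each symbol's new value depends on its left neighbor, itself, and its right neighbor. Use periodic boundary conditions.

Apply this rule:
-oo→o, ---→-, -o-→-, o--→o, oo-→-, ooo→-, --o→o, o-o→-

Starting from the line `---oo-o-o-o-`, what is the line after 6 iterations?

-oo-o----o-o

iteration 1: --oo-------o
iteration 2: ooo-o-----o-
iteration 3: o----o---o--
iteration 4: -o--o-o-o-oo
iteration 5: --oo------o-
iteration 6: -oo-o----o-o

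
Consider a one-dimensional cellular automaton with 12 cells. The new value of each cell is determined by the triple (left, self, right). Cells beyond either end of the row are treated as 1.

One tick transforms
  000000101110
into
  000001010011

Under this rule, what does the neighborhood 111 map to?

At position 9 the neighborhood is 111; the next row has 0 there.

0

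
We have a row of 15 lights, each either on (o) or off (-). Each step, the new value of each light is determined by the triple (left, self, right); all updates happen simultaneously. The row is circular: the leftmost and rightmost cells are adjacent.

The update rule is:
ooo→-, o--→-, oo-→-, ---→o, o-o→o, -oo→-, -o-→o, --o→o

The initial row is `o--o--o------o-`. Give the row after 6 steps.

o-oo-oo-ooooooo
-o--o--o-------
oo-oo-oo-oooooo
--o--o--o------
ooo-oo-oo-ooooo
---o--o--o-----

---o--o--o-----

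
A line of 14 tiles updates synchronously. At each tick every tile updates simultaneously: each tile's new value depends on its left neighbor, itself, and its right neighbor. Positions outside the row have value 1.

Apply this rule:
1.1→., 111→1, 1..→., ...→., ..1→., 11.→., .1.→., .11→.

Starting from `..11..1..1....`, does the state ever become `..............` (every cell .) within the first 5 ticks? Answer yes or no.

..............
all cells are . at tick 1

yes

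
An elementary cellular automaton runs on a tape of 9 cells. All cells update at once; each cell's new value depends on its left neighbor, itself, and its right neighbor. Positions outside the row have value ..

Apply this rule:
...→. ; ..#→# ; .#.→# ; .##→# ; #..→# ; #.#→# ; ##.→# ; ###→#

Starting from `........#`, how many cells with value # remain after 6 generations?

generation 1: .......##
generation 2: ......###
generation 3: .....####
generation 4: ....#####
generation 5: ...######
generation 6: ..#######
count of #: 7

7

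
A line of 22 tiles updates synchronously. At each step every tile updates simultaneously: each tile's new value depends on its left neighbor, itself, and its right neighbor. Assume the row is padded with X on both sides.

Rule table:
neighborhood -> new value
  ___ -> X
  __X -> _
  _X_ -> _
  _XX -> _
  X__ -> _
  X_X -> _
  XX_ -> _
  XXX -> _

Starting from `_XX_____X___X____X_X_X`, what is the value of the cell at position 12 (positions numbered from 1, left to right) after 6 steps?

____XXX___X___XX______
_XX_____X___X____XXXX_
____XXX___X___XX______  (repeats step 1; period 2)
step 6: _XX_____X___X____XXXX_
position 12 holds _

_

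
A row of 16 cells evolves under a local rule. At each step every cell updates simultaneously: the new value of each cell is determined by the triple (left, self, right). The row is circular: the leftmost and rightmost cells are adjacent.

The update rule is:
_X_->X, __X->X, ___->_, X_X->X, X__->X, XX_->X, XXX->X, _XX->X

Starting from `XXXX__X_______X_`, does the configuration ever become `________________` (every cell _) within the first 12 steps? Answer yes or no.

step 1: XXXXXXXX_____XXX
step 2: XXXXXXXXX___XXXX
step 3: XXXXXXXXXX_XXXXX
step 4: XXXXXXXXXXXXXXXX
step 5: XXXXXXXXXXXXXXXX  (fixed point — unchanged through step 12)
step 12 is XXXXXXXXXXXXXXXX, still not uniform _

no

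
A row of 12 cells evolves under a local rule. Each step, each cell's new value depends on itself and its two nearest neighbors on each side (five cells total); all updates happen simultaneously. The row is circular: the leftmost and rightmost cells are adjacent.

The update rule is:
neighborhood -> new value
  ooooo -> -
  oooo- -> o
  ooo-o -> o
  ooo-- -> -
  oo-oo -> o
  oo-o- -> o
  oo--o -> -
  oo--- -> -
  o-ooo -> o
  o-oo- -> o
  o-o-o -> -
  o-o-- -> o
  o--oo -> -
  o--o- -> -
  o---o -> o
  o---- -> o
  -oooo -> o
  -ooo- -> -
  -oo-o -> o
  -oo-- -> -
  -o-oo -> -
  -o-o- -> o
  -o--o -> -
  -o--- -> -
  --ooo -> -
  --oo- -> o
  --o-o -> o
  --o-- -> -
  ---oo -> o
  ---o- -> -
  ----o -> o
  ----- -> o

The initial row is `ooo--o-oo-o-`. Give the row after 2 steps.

--oo-o-o----

step 1: o----o-ooo--
step 2: --oo-o-o----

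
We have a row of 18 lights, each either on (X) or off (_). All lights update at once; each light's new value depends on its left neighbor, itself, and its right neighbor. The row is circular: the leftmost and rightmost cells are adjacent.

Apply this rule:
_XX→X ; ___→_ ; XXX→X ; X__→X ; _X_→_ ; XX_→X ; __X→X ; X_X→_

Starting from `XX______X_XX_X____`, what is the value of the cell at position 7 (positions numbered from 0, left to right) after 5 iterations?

X

iteration 1: XXX____X__XX__X__X
iteration 2: XXXX__X_XXXXXX_XXX
iteration 3: XXXXXX__XXXXXX_XXX
iteration 4: XXXXXXXXXXXXXX_XXX
iteration 5: XXXXXXXXXXXXXX_XXX
position 7 holds X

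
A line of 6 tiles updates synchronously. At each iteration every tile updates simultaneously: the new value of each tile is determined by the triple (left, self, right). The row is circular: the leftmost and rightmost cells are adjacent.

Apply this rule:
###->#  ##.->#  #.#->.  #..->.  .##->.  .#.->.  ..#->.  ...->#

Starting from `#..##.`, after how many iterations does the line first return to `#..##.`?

9

....#.
###...
.##.#.
..#...
#...##
#.#..#
#.....
..###.
#..##.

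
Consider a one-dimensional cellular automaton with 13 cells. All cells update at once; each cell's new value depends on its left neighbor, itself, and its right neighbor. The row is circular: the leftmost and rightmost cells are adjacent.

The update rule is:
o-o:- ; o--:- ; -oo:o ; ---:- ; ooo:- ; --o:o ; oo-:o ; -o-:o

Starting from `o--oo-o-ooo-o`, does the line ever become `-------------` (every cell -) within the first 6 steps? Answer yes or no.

no

o-ooo-o-o-o-o
o-o-o-o-o-o-o
o-o-o-o-o-o-o  (fixed point — unchanged through step 6)
step 6 is o-o-o-o-o-o-o, still not uniform -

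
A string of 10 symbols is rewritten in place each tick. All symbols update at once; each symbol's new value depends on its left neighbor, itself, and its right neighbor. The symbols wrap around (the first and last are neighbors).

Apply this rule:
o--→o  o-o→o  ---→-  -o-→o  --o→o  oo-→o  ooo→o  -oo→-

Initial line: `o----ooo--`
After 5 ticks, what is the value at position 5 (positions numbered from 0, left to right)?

o

tick 1: oo--o-oooo
tick 2: oooooo-ooo
tick 3: ooooooo-oo
tick 4: oooooooo-o
tick 5: ooooooooo-
position 5 holds o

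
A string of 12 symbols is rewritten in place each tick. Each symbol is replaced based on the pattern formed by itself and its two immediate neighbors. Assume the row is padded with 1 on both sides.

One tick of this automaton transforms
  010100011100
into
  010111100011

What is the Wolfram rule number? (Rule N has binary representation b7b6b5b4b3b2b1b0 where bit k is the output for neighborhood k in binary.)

23

position 8: 111 → 0  (bit 7 = 0)
position 9: 110 → 0  (bit 6 = 0)
position 0: 101 → 0  (bit 5 = 0)
position 4: 100 → 1  (bit 4 = 1)
position 7: 011 → 0  (bit 3 = 0)
position 1: 010 → 1  (bit 2 = 1)
position 6: 001 → 1  (bit 1 = 1)
position 5: 000 → 1  (bit 0 = 1)
bits b7..b0 = 00010111 = 23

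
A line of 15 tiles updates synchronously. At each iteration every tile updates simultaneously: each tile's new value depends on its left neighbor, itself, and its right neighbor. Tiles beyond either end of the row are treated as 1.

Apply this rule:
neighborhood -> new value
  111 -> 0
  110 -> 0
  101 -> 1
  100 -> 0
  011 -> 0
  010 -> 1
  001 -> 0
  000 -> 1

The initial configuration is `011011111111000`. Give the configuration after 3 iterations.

100100000000010
000101111111011
010110000000100

010110000000100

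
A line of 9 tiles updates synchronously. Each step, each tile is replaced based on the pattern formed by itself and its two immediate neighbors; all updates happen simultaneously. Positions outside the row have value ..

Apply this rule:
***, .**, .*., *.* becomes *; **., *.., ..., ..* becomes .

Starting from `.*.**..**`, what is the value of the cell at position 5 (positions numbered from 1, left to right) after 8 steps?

.

step 1: .***...*.
step 2: .**....*.
step 3: .*.....*.
step 4: .*.....*.  (fixed point — unchanged through step 8)
position 5 holds .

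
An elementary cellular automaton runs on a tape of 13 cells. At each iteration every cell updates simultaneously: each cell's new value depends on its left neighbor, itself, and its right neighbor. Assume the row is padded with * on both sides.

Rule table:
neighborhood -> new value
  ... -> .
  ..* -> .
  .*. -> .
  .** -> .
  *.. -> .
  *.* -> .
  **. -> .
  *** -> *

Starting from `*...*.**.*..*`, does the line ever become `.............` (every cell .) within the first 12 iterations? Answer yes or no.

yes

iteration 1: .............
all cells are . at iteration 1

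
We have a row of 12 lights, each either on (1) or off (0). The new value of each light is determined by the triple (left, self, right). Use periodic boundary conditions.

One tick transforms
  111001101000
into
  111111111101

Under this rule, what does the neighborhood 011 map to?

1

At position 0 the neighborhood is 011; the next row has 1 there.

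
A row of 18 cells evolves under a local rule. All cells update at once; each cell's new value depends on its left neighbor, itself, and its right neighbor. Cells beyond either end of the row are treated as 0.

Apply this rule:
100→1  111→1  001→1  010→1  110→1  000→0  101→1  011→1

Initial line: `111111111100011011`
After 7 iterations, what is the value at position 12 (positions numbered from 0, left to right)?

1

111111111110111111
111111111111111111
111111111111111111  (fixed point — unchanged through iteration 7)
position 12 holds 1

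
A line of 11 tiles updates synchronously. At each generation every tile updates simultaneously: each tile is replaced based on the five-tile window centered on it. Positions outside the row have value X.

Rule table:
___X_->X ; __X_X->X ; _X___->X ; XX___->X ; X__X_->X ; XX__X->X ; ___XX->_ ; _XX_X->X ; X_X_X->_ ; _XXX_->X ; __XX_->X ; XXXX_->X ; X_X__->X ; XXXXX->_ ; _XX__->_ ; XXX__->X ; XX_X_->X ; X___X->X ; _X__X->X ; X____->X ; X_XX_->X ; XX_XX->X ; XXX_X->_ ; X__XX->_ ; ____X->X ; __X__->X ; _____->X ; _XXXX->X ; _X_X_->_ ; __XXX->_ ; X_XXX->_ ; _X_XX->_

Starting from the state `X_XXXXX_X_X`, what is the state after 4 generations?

____XXXXX__

_X_X_X_X___
X______XXX_
XXXXXX__X_X
____XXXXX__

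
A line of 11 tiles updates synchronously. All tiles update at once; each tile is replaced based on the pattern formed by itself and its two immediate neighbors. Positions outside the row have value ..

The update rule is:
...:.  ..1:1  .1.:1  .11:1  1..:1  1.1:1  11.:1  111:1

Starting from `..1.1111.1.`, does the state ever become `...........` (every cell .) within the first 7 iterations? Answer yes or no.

.1111111111
11111111111
11111111111  (fixed point — unchanged through iteration 7)
iteration 7 is 11111111111, still not uniform .

no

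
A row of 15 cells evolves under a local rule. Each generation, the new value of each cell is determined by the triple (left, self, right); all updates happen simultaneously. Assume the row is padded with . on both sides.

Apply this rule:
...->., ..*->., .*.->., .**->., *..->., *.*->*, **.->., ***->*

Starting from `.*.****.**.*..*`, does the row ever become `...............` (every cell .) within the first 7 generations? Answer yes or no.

yes

generation 1: ..*.**.*..*....
generation 2: ...*..*........
generation 3: ...............
all cells are . at generation 3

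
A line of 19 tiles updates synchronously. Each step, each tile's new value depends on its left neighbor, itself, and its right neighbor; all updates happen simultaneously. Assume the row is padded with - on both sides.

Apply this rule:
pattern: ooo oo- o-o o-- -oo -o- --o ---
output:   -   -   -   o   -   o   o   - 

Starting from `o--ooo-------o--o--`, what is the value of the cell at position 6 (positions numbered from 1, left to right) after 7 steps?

-

step 1: ooo---o-----oooooo-
step 2: ---o-ooo---o------o
step 3: --oo----o-ooo----oo
step 4: -o--o--oo----o--o--
step 5: ooooooo--o--oooooo-
step 6: -------ooooo------o
step 7: ------o-----o----oo
position 6 holds -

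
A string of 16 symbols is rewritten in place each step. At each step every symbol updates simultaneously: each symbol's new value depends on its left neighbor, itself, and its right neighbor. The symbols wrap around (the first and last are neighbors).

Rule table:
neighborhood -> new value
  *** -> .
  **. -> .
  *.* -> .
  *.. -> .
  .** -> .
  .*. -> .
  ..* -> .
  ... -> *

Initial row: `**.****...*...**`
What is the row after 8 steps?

*******...*...**

........*...*...
*******...*...**
........*...*...  (repeats step 1; period 2)
step 8: *******...*...**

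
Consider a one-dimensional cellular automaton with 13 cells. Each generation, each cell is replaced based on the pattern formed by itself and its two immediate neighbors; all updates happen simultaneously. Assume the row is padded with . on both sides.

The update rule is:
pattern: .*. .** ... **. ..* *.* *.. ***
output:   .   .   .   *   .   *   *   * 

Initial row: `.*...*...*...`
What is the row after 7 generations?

..*...*...*..
...*...*...*.
....*...*...*
.....*...*...
......*...*..
.......*...*.
........*...*

........*...*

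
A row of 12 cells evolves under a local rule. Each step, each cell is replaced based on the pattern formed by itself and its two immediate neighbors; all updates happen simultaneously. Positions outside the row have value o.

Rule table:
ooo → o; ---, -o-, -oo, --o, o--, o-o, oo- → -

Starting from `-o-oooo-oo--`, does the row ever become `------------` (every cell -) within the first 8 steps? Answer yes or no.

----oo------
------------
all cells are - at step 2

yes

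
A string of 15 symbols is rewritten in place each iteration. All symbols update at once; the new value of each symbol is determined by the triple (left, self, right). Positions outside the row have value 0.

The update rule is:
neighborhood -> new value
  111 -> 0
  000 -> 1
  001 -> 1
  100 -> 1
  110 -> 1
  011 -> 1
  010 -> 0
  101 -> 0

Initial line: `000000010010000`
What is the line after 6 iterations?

111111101101111
100000101101001
011111001100110
110001111111111
111111000000001
100001111111110

100001111111110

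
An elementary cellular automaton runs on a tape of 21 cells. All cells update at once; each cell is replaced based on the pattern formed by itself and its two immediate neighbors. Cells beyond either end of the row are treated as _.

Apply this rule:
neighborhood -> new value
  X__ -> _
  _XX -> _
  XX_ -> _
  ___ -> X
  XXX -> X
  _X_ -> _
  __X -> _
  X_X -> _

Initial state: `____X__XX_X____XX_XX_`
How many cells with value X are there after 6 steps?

XXX_________XX_______
_X__XXXXXXX____XXXXXX
_____XXXXX__XX__XXXX_
XXXX__XXX________XX__
_XX____X__XXXXXX____X
____XX_____XXXX__XX__
count of X: 8

8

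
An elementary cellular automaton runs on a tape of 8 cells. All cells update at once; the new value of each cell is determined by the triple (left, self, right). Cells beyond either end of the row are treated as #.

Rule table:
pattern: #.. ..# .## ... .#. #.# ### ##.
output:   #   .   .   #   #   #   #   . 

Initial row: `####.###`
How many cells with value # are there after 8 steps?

6

###.#.##
##.###.#
#.#.#.#.
.#######
#.######
.#.#####
###.####
##.#.###
count of #: 6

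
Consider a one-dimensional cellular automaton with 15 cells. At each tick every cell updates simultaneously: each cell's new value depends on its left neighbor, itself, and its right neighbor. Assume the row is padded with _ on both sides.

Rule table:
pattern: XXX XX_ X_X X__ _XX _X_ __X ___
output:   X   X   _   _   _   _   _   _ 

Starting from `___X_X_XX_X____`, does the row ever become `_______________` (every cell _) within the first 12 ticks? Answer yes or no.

yes

tick 1: ________X______
tick 2: _______________
all cells are _ at tick 2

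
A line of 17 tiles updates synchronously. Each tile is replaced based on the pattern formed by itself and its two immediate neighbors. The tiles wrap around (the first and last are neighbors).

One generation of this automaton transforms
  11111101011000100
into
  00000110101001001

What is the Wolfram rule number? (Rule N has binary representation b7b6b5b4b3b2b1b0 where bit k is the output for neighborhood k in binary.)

98

position 1: 111 → 0  (bit 7 = 0)
position 5: 110 → 1  (bit 6 = 1)
position 6: 101 → 1  (bit 5 = 1)
position 11: 100 → 0  (bit 4 = 0)
position 0: 011 → 0  (bit 3 = 0)
position 7: 010 → 0  (bit 2 = 0)
position 13: 001 → 1  (bit 1 = 1)
position 12: 000 → 0  (bit 0 = 0)
bits b7..b0 = 01100010 = 98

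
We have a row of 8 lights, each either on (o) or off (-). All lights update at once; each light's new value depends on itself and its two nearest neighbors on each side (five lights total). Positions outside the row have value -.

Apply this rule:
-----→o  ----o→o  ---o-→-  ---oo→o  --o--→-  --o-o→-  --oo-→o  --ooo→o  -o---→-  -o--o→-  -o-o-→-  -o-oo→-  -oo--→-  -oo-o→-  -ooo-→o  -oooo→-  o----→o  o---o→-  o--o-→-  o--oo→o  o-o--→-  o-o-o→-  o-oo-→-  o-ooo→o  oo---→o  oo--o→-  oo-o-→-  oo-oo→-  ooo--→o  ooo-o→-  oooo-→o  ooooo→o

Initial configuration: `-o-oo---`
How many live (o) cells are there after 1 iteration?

3

-----ooo
count of o: 3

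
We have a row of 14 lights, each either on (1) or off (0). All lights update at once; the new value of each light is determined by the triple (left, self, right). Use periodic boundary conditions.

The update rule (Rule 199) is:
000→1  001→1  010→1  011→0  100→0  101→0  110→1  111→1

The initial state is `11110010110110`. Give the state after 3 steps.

01110110010010
10110010110110
10010110010010

10010110010010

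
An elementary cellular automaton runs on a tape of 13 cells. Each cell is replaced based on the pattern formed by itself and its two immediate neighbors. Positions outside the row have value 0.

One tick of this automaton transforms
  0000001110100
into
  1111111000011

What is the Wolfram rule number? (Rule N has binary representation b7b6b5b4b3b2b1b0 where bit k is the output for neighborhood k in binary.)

27

position 7: 111 → 0  (bit 7 = 0)
position 8: 110 → 0  (bit 6 = 0)
position 9: 101 → 0  (bit 5 = 0)
position 11: 100 → 1  (bit 4 = 1)
position 6: 011 → 1  (bit 3 = 1)
position 10: 010 → 0  (bit 2 = 0)
position 5: 001 → 1  (bit 1 = 1)
position 0: 000 → 1  (bit 0 = 1)
bits b7..b0 = 00011011 = 27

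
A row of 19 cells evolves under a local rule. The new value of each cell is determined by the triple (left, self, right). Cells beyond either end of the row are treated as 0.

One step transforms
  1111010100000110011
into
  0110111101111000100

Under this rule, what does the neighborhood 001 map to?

At position 12 the neighborhood is 001; the next row has 1 there.

1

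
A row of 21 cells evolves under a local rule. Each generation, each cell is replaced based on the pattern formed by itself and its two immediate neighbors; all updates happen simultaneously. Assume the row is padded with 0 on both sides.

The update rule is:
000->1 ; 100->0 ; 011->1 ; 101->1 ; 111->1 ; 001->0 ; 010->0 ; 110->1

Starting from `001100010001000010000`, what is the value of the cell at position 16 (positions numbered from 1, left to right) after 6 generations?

101101000100011000111
011110010001011010111
011110000100111101111
011110110000111111111
011111110110111111111
011111111111111111111
position 16 holds 1

1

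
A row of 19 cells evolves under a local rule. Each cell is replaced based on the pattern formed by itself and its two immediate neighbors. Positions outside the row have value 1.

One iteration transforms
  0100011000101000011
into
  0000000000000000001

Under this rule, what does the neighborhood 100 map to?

0

At position 2 the neighborhood is 100; the next row has 0 there.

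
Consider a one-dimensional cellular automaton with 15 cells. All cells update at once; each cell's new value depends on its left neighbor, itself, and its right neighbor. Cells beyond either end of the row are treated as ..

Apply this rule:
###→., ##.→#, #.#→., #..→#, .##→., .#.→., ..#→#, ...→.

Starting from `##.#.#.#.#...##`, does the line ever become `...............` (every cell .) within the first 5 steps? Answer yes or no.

no

step 1: .#........#.#.#
step 2: #.#......#.....
step 3: ...#....#.#....
step 4: ..#.#..#...#...
step 5: .#...##.#.#.#..
step 5 is .#...##.#.#.#.., still not uniform .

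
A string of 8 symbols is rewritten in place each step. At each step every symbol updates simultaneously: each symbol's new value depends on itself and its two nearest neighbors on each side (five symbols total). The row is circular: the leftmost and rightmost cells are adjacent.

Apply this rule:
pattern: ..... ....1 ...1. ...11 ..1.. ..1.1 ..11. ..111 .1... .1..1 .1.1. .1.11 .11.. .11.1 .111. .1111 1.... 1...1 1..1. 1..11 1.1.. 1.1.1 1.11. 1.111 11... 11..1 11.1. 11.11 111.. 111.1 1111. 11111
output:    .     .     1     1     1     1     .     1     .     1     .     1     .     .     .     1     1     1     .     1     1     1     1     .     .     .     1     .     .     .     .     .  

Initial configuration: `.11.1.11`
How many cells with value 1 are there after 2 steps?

.1.1111.
.11.1...
count of 1: 3

3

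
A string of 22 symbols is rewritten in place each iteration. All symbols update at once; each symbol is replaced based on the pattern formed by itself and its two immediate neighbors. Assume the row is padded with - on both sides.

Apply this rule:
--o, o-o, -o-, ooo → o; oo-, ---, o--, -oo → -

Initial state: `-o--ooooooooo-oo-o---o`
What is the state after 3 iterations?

-o-o-o-ooo-o--oo--oo--

oo-o-ooooooo-o--oo--oo
--ooo-ooooo-oo-o---o--
-o-o-o-ooo-o--oo--oo--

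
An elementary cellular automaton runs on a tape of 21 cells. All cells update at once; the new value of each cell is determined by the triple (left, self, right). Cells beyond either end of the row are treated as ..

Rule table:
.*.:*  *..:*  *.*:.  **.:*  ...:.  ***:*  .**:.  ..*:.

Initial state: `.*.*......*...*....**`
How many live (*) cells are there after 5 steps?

8

step 1: .*.**.....**..**....*
step 2: .*..**.....**..**...*
step 3: .**..**.....**..**..*
step 4: ..**..**.....**..**.*
step 5: ...**..**.....**..*.*
count of *: 8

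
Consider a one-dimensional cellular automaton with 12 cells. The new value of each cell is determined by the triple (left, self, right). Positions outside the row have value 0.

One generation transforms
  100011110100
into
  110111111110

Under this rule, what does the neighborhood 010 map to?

At position 0 the neighborhood is 010; the next row has 1 there.

1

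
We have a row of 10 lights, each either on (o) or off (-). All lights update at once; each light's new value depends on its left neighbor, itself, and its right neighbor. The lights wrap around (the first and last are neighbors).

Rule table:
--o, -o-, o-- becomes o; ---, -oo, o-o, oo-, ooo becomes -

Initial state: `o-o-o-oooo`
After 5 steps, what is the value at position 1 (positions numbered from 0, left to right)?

-

--o-o-----
-oo-oo----
o-----o---
oo---ooo-o
--o-o-----
position 1 holds -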